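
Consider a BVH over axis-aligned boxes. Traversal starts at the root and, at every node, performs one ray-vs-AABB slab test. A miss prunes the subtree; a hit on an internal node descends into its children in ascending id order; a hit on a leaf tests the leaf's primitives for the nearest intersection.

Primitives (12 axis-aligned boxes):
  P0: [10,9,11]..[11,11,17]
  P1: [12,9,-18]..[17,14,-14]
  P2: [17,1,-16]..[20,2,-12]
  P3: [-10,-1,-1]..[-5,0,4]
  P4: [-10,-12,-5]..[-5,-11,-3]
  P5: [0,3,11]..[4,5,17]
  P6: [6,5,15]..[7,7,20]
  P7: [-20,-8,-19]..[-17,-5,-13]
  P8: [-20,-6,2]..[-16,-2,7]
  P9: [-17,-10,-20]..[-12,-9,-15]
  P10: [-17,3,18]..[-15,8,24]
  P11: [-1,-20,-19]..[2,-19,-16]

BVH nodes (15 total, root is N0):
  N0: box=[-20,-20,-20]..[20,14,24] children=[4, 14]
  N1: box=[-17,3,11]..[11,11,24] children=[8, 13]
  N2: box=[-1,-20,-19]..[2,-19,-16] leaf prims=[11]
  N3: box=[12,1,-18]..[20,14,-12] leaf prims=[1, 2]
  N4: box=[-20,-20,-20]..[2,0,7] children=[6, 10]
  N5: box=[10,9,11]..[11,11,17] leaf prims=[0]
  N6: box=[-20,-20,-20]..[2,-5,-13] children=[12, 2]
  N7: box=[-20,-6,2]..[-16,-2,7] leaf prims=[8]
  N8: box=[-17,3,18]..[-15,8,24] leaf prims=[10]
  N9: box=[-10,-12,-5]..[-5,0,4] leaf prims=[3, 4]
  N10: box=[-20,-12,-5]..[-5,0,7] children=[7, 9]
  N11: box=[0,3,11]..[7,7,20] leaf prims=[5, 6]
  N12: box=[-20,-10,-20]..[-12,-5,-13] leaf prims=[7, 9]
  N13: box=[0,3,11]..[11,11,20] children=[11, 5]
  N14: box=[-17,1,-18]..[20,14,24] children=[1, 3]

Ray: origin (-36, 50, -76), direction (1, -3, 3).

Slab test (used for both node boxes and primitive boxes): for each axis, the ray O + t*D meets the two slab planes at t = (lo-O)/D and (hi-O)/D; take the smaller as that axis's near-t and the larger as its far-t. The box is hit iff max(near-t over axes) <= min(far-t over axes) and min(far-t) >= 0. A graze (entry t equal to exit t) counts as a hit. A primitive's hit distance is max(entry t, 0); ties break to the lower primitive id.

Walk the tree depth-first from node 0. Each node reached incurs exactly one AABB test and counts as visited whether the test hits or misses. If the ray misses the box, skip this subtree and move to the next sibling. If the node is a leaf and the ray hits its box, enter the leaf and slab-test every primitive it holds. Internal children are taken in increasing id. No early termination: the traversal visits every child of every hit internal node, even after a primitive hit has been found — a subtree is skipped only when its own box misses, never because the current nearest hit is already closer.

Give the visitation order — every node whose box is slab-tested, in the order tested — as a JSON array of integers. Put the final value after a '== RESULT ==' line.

Trace the traversal:
N0 x:[16,56] y:[12,70/3] z:[56/3,100/3] -> hit [56/3,70/3], descend [4, 14]
  N4 x:[16,38] y:[50/3,70/3] z:[56/3,83/3] -> hit [56/3,70/3], descend [6, 10]
    N6 x:[16,38] y:[55/3,70/3] z:[56/3,21] -> hit [56/3,21], descend [2, 12]
      N2 x:[35,38] y:[23,70/3] z:[19,20] -> miss, prune
      N12 x:[16,24] y:[55/3,20] z:[56/3,21] -> hit [56/3,20] leaf, test {P7@t=19, P9@t=59/3}
    N10 x:[16,31] y:[50/3,62/3] z:[71/3,83/3] -> miss, prune
  N14 x:[19,56] y:[12,49/3] z:[58/3,100/3] -> miss, prune

Summary -> nodes [0, 4, 6, 2, 12, 10, 14]; box-tests=7; leaf-entries=1; first=P7

== RESULT ==
[0, 4, 6, 2, 12, 10, 14]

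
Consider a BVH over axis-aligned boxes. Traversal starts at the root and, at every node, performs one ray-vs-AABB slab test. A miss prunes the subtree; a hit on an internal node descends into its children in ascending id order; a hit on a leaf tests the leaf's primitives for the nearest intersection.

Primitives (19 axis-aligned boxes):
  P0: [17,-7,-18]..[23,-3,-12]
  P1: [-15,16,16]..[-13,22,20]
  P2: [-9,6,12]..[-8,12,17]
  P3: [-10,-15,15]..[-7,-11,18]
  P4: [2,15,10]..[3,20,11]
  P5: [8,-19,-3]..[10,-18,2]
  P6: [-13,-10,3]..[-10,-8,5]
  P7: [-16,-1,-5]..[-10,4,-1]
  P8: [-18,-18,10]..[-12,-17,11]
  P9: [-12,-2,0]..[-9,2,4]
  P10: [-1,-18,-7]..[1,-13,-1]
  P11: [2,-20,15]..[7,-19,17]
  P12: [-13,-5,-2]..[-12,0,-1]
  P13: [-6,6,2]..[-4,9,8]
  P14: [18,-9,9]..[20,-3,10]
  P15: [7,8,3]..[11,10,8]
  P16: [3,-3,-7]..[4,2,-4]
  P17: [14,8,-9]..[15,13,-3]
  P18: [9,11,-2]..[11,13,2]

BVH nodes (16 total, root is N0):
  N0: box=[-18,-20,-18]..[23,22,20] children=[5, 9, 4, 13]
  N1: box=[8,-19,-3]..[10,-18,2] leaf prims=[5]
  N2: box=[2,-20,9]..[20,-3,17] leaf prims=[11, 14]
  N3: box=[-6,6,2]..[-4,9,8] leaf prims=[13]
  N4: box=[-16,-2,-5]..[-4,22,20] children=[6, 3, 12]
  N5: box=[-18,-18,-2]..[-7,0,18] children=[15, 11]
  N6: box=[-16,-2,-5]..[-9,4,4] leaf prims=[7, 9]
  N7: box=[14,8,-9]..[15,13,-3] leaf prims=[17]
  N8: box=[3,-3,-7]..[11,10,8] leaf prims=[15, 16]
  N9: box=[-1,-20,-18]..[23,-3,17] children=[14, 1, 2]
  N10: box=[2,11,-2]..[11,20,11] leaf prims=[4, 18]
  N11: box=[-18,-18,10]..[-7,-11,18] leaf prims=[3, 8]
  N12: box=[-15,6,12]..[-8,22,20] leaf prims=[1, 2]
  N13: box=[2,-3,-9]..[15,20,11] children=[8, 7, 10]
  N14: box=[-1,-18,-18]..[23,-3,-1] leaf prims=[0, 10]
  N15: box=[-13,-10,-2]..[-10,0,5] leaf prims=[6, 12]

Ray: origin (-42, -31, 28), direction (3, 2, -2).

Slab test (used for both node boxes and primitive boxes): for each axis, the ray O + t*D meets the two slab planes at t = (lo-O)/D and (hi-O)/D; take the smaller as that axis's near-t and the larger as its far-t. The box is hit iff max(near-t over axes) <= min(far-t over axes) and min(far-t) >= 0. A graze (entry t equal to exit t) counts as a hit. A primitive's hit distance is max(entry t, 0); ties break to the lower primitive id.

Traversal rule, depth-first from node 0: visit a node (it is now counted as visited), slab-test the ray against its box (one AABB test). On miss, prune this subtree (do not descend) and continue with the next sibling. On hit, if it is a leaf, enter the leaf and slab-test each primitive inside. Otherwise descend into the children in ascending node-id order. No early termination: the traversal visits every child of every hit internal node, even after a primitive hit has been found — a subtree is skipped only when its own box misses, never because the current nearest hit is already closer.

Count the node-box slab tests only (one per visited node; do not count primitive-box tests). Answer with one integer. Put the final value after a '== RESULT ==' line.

Traverse from the root:
N0 x:[8,65/3] y:[11/2,53/2] z:[4,23] -> hit [8,65/3], descend [4, 5, 9, 13]
  N4 x:[26/3,38/3] y:[29/2,53/2] z:[4,33/2] -> miss, prune
  N5 x:[8,35/3] y:[13/2,31/2] z:[5,15] -> hit [8,35/3], descend [11, 15]
    N11 x:[8,35/3] y:[13/2,10] z:[5,9] -> hit [8,9] leaf, test {P3(miss), P8(miss)}
    N15 x:[29/3,32/3] y:[21/2,31/2] z:[23/2,15] -> miss, prune
  N9 x:[41/3,65/3] y:[11/2,14] z:[11/2,23] -> hit [41/3,14], descend [1, 2, 14]
    N1 x:[50/3,52/3] y:[6,13/2] z:[13,31/2] -> miss, prune
    N2 x:[44/3,62/3] y:[11/2,14] z:[11/2,19/2] -> miss, prune
    N14 x:[41/3,65/3] y:[13/2,14] z:[29/2,23] -> miss, prune
  N13 x:[44/3,19] y:[14,51/2] z:[17/2,37/2] -> hit [44/3,37/2], descend [7, 8, 10]
    N7 x:[56/3,19] y:[39/2,22] z:[31/2,37/2] -> miss, prune
    N8 x:[15,53/3] y:[14,41/2] z:[10,35/2] -> hit [15,35/2] leaf, test {P15(miss), P16(miss)}
    N10 x:[44/3,53/3] y:[21,51/2] z:[17/2,15] -> miss, prune

Summary -> nodes [0, 4, 5, 11, 15, 9, 1, 2, 14, 13, 7, 8, 10]; box-tests=13; leaf-entries=2; first=miss

== RESULT ==
13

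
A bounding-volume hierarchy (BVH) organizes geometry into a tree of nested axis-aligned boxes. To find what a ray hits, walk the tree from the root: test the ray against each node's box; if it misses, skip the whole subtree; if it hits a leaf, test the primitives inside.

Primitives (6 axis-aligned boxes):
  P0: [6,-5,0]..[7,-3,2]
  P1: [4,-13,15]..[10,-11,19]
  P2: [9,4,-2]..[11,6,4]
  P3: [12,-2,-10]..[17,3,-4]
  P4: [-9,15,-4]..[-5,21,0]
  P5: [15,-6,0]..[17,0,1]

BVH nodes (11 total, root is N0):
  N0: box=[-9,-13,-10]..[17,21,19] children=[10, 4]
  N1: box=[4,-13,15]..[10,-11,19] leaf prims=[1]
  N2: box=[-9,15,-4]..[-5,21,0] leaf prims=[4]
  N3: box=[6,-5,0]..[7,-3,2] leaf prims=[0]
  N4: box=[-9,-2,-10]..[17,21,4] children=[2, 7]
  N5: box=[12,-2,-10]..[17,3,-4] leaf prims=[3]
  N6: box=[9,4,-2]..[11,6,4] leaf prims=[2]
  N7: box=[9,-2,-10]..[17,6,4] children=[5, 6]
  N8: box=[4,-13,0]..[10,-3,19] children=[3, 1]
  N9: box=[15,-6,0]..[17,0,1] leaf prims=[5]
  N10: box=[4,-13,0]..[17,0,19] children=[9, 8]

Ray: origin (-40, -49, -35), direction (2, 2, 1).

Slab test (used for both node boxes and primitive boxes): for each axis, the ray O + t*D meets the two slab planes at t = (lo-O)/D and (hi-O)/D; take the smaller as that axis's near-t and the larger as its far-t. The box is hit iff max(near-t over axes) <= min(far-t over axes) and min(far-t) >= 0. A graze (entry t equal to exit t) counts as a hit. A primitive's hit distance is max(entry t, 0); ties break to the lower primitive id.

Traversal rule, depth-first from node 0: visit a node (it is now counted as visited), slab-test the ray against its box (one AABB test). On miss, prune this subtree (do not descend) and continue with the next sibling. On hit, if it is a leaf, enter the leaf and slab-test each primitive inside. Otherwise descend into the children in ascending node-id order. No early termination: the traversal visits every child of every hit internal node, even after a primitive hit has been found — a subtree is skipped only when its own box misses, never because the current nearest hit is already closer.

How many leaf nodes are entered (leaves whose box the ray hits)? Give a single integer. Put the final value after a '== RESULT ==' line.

Trace the traversal:
N0 x:[31/2,57/2] y:[18,35] z:[25,54] -> hit [25,57/2], descend [4, 10]
  N4 x:[31/2,57/2] y:[47/2,35] z:[25,39] -> hit [25,57/2], descend [2, 7]
    N2 x:[31/2,35/2] y:[32,35] z:[31,35] -> miss, prune
    N7 x:[49/2,57/2] y:[47/2,55/2] z:[25,39] -> hit [25,55/2], descend [5, 6]
      N5 x:[26,57/2] y:[47/2,26] z:[25,31] -> hit [26,26] leaf, test {P3@t=26}
      N6 x:[49/2,51/2] y:[53/2,55/2] z:[33,39] -> miss, prune
  N10 x:[22,57/2] y:[18,49/2] z:[35,54] -> miss, prune

order=[0, 4, 2, 7, 5, 6, 10]  |boxes|=7  |leaves|=1  hit=P3

== RESULT ==
1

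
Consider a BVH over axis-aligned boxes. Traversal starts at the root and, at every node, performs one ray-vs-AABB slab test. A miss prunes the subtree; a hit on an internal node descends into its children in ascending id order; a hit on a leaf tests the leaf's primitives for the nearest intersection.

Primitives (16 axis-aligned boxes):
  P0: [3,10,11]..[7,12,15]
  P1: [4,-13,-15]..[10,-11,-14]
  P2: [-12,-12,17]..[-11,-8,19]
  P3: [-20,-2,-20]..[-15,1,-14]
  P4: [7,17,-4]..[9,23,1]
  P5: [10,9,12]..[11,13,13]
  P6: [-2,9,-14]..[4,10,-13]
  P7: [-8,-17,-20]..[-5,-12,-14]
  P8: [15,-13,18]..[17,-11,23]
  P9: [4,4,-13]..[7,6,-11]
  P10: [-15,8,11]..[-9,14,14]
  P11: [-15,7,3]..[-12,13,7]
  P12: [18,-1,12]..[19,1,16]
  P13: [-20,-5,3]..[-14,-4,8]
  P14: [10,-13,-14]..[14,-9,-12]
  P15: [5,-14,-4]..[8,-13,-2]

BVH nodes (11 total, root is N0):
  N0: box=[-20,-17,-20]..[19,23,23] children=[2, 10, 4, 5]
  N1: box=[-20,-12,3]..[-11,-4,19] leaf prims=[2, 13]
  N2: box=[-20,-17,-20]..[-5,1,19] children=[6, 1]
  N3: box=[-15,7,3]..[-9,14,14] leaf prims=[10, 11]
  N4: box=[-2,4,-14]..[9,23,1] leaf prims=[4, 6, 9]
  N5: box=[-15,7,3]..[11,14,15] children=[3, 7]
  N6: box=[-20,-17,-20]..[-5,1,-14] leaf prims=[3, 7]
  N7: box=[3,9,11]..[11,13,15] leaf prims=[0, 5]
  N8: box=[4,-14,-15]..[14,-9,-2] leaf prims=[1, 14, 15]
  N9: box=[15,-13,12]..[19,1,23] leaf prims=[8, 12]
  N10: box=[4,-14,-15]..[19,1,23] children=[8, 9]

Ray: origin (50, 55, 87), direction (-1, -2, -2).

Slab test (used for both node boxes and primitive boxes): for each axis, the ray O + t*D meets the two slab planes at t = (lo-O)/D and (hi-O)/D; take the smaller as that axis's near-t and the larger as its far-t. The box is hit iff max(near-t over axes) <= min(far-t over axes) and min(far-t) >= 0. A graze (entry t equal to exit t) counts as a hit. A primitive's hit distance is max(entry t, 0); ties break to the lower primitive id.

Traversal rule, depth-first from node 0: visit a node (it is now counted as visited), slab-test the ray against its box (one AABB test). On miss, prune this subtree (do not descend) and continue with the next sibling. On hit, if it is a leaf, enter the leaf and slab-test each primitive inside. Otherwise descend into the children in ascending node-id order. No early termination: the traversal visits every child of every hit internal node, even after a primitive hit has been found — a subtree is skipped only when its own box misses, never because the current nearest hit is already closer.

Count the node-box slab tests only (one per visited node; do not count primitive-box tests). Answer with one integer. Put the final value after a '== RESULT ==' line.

Walk:
N0 x:[31,70] y:[16,36] z:[32,107/2] -> hit [32,36], descend [2, 4, 5, 10]
  N2 x:[55,70] y:[27,36] z:[34,107/2] -> miss, prune
  N4 x:[41,52] y:[16,51/2] z:[43,101/2] -> miss, prune
  N5 x:[39,65] y:[41/2,24] z:[36,42] -> miss, prune
  N10 x:[31,46] y:[27,69/2] z:[32,51] -> hit [32,69/2], descend [8, 9]
    N8 x:[36,46] y:[32,69/2] z:[89/2,51] -> miss, prune
    N9 x:[31,35] y:[27,34] z:[32,75/2] -> hit [32,34] leaf, test {P8@t=33, P12(miss)}

7 AABB tests over nodes [0, 2, 4, 5, 10, 8, 9]; 1 leaf entered; closest P8.

== RESULT ==
7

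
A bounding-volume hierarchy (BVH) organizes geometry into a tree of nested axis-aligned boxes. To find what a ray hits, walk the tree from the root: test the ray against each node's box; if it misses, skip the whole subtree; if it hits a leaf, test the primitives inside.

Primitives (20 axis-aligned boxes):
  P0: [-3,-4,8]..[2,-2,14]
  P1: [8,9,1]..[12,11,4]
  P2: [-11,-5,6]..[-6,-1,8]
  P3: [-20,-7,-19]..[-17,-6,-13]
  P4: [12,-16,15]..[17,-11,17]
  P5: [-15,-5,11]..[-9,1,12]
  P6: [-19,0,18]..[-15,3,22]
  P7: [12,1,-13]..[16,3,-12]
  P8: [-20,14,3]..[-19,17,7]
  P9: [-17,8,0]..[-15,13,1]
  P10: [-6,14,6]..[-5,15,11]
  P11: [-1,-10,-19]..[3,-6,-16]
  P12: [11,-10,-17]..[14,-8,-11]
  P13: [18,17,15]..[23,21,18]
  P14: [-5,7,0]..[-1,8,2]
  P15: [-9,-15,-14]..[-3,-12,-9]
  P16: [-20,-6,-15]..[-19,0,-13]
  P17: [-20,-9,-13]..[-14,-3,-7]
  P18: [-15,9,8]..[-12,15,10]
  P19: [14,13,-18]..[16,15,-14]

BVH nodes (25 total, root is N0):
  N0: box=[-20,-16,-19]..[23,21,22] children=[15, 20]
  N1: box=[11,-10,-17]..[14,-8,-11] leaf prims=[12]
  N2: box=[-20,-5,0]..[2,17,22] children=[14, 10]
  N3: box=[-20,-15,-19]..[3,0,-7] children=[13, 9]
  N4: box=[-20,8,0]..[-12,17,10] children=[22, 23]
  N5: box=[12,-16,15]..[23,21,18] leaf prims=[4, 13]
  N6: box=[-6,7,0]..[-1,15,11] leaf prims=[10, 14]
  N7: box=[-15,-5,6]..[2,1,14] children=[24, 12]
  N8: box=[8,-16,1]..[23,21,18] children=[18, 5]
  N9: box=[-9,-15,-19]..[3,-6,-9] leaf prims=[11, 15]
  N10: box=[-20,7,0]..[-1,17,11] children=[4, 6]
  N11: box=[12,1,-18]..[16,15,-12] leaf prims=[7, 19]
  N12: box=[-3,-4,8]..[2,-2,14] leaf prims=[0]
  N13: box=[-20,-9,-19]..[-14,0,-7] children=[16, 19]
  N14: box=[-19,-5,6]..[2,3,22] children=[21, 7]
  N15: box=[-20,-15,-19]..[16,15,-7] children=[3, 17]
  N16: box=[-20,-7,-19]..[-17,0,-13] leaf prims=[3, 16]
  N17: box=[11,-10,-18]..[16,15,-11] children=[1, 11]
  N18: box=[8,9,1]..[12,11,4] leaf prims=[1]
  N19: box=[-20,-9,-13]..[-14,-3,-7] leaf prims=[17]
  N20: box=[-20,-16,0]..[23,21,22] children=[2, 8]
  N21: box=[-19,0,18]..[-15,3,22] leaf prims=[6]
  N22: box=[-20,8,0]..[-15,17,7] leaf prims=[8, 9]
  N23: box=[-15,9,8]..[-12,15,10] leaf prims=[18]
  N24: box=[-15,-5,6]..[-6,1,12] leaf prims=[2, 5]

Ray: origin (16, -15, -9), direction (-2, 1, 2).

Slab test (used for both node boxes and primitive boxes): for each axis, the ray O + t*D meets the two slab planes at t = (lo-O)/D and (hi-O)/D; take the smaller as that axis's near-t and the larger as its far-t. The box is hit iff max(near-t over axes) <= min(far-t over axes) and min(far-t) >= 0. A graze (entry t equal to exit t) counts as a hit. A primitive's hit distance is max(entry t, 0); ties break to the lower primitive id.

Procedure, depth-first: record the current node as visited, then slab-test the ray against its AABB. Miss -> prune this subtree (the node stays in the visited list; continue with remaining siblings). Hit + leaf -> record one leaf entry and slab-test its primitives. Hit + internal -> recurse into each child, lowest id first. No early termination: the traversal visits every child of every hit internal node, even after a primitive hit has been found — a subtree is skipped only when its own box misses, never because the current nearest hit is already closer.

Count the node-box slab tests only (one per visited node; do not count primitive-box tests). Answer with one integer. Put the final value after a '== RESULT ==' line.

Traverse from the root:
N0 x:[-7/2,18] y:[-1,36] z:[-5,31/2] -> hit [-1,31/2], descend [15, 20]
  N15 x:[0,18] y:[0,30] z:[-5,1] -> hit [0,1], descend [3, 17]
    N3 x:[13/2,18] y:[0,15] z:[-5,1] -> miss, prune
    N17 x:[0,5/2] y:[5,30] z:[-9/2,-1] -> miss, prune
  N20 x:[-7/2,18] y:[-1,36] z:[9/2,31/2] -> hit [9/2,31/2], descend [2, 8]
    N2 x:[7,18] y:[10,32] z:[9/2,31/2] -> hit [10,31/2], descend [10, 14]
      N10 x:[17/2,18] y:[22,32] z:[9/2,10] -> miss, prune
      N14 x:[7,35/2] y:[10,18] z:[15/2,31/2] -> hit [10,31/2], descend [7, 21]
        N7 x:[7,31/2] y:[10,16] z:[15/2,23/2] -> hit [10,23/2], descend [12, 24]
          N12 x:[7,19/2] y:[11,13] z:[17/2,23/2] -> miss, prune
          N24 x:[11,31/2] y:[10,16] z:[15/2,21/2] -> miss, prune
        N21 x:[31/2,35/2] y:[15,18] z:[27/2,31/2] -> hit [31/2,31/2] leaf, test {P6@t=31/2}
    N8 x:[-7/2,4] y:[-1,36] z:[5,27/2] -> miss, prune

13 AABB tests over nodes [0, 15, 3, 17, 20, 2, 10, 14, 7, 12, 24, 21, 8]; 1 leaf entered; closest P6.

== RESULT ==
13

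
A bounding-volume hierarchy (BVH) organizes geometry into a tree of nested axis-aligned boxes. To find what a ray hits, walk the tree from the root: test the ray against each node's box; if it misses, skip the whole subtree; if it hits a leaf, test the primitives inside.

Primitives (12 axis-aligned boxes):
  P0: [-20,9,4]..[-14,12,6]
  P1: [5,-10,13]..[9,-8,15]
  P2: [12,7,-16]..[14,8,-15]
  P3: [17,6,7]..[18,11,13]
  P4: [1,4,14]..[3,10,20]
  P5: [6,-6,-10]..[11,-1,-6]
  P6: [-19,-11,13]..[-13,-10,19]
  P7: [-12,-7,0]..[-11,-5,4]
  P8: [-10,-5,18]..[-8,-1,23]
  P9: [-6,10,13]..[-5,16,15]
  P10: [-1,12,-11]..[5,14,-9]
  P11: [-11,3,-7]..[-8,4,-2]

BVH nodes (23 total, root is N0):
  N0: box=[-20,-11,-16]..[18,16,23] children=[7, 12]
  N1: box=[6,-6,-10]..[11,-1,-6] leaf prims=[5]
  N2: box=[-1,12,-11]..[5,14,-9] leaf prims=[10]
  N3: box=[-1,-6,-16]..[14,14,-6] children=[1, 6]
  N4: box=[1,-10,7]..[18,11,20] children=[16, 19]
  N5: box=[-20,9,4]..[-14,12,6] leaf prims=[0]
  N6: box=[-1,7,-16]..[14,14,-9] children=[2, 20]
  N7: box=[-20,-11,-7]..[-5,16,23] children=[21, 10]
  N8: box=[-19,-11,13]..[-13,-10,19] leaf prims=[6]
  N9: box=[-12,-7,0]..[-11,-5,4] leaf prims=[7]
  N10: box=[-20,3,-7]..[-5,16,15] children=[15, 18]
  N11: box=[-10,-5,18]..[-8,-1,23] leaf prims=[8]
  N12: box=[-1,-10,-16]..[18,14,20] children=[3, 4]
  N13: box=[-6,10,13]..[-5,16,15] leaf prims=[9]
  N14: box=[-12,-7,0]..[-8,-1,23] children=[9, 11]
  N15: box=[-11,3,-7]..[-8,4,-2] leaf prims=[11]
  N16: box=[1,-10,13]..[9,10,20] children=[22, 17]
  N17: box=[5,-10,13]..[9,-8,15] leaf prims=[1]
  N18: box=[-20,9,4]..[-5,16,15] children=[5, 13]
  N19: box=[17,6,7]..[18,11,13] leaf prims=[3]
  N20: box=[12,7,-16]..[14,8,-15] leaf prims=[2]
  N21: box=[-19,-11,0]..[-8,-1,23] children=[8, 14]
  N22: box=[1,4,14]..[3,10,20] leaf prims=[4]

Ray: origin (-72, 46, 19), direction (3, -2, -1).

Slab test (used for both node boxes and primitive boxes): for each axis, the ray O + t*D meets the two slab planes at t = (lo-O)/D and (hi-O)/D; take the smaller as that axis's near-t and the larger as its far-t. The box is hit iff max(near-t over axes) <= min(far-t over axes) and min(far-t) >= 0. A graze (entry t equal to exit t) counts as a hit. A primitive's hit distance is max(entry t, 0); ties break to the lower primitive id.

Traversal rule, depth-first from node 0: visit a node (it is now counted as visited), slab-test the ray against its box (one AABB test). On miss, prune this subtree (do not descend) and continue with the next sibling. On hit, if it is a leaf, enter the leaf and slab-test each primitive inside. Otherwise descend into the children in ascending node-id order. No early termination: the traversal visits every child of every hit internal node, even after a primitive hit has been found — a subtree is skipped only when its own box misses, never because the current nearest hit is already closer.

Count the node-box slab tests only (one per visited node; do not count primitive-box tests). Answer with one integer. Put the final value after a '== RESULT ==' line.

Trace the traversal:
N0 x:[52/3,30] y:[15,57/2] z:[-4,35] -> hit [52/3,57/2], descend [7, 12]
  N7 x:[52/3,67/3] y:[15,57/2] z:[-4,26] -> hit [52/3,67/3], descend [10, 21]
    N10 x:[52/3,67/3] y:[15,43/2] z:[4,26] -> hit [52/3,43/2], descend [15, 18]
      N15 x:[61/3,64/3] y:[21,43/2] z:[21,26] -> hit [21,64/3] leaf, test {P11@t=21}
      N18 x:[52/3,67/3] y:[15,37/2] z:[4,15] -> miss, prune
    N21 x:[53/3,64/3] y:[47/2,57/2] z:[-4,19] -> miss, prune
  N12 x:[71/3,30] y:[16,28] z:[-1,35] -> hit [71/3,28], descend [3, 4]
    N3 x:[71/3,86/3] y:[16,26] z:[25,35] -> hit [25,26], descend [1, 6]
      N1 x:[26,83/3] y:[47/2,26] z:[25,29] -> hit [26,26] leaf, test {P5@t=26}
      N6 x:[71/3,86/3] y:[16,39/2] z:[28,35] -> miss, prune
    N4 x:[73/3,30] y:[35/2,28] z:[-1,12] -> miss, prune

Summary -> nodes [0, 7, 10, 15, 18, 21, 12, 3, 1, 6, 4]; box-tests=11; leaf-entries=2; first=P11

== RESULT ==
11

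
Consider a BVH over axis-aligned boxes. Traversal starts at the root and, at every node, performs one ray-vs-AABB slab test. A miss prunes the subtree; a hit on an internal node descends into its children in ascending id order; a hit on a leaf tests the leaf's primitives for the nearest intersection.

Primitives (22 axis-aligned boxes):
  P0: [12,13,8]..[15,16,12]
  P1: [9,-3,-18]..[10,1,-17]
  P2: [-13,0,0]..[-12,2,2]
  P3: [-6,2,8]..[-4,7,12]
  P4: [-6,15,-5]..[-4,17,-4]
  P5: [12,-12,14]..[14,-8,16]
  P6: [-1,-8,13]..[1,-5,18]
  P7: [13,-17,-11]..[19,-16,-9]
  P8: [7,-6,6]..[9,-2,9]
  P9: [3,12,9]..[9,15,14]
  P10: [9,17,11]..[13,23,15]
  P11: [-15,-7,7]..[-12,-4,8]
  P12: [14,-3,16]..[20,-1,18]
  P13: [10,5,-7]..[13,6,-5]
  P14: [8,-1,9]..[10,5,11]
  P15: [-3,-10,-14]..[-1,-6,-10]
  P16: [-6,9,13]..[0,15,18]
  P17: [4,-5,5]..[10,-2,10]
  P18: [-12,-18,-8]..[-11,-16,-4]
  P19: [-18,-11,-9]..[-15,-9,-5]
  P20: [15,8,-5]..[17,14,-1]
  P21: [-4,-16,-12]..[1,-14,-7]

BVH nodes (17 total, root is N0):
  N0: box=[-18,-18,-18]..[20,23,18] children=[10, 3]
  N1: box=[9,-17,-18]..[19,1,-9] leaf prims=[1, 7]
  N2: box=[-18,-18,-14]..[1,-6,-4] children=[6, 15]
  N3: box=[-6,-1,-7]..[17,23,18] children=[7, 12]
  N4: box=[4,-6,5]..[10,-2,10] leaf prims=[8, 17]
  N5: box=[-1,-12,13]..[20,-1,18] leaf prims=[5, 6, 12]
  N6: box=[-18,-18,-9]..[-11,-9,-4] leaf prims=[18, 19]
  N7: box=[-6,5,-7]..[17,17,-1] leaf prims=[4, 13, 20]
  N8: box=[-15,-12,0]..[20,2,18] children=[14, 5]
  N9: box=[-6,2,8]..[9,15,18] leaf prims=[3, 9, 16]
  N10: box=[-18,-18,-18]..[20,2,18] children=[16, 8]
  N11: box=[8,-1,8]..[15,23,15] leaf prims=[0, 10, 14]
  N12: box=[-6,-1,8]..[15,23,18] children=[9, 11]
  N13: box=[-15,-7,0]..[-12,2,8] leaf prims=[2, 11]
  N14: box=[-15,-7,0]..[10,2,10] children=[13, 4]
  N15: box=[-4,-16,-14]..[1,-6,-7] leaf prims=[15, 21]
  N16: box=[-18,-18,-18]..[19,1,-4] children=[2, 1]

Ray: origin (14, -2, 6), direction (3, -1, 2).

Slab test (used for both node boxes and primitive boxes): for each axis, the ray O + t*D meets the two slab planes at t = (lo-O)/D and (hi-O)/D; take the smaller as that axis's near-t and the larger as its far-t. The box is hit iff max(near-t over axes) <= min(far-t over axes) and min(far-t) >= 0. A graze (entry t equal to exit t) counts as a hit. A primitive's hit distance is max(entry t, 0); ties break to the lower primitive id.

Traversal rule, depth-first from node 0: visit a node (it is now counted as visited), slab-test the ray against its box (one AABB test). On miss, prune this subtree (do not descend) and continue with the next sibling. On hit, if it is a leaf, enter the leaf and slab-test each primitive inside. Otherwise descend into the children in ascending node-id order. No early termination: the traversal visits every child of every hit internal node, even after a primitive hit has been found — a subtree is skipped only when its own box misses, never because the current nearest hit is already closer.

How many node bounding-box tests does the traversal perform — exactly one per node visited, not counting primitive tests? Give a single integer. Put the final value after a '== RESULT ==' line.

Trace the traversal:
N0 x:[-32/3,2] y:[-25,16] z:[-12,6] -> hit [-32/3,2], descend [3, 10]
  N3 x:[-20/3,1] y:[-25,-1] z:[-13/2,6] -> miss, prune
  N10 x:[-32/3,2] y:[-4,16] z:[-12,6] -> hit [-4,2], descend [8, 16]
    N8 x:[-29/3,2] y:[-4,10] z:[-3,6] -> hit [-3,2], descend [5, 14]
      N5 x:[-5,2] y:[-1,10] z:[7/2,6] -> miss, prune
      N14 x:[-29/3,-4/3] y:[-4,5] z:[-3,2] -> miss, prune
    N16 x:[-32/3,5/3] y:[-3,16] z:[-12,-5] -> miss, prune

Summary -> nodes [0, 3, 10, 8, 5, 14, 16]; box-tests=7; leaf-entries=0; first=miss

== RESULT ==
7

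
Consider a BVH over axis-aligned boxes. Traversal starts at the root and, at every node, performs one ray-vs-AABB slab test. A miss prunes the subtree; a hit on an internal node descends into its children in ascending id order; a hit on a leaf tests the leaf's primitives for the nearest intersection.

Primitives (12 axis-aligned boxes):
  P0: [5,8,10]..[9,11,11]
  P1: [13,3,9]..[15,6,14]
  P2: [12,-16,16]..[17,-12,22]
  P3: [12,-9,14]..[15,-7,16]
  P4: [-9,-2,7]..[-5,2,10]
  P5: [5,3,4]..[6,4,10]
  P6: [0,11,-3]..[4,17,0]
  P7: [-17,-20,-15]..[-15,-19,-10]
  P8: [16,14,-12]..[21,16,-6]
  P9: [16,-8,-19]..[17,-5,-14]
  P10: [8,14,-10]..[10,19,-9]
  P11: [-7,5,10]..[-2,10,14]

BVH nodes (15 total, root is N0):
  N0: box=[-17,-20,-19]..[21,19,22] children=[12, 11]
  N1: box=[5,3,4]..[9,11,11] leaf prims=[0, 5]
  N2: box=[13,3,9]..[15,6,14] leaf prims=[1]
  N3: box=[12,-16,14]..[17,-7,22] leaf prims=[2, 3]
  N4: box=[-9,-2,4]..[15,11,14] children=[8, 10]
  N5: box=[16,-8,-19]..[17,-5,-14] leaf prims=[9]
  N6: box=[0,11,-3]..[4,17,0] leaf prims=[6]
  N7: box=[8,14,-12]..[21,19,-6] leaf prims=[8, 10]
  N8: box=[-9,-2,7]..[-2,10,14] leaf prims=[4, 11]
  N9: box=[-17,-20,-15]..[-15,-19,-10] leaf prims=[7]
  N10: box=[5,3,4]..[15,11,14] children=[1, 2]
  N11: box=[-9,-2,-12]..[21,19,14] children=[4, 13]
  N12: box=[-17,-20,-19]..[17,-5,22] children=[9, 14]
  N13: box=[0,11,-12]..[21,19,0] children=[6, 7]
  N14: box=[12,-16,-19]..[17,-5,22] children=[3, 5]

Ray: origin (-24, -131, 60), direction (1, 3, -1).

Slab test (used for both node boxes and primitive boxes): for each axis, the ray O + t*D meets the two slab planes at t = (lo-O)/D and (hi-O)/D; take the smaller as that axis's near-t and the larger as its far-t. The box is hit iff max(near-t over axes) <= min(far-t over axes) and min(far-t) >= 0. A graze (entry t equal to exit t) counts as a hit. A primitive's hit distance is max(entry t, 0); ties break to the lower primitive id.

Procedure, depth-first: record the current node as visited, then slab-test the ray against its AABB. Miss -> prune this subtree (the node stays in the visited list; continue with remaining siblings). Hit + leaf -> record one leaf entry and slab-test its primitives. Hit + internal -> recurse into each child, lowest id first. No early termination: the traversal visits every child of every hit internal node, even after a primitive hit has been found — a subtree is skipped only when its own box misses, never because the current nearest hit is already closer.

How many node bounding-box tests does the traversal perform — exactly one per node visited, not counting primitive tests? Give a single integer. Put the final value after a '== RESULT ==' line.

Trace the traversal:
N0 x:[7,45] y:[37,50] z:[38,79] -> hit [38,45], descend [11, 12]
  N11 x:[15,45] y:[43,50] z:[46,72] -> miss, prune
  N12 x:[7,41] y:[37,42] z:[38,79] -> hit [38,41], descend [9, 14]
    N9 x:[7,9] y:[37,112/3] z:[70,75] -> miss, prune
    N14 x:[36,41] y:[115/3,42] z:[38,79] -> hit [115/3,41], descend [3, 5]
      N3 x:[36,41] y:[115/3,124/3] z:[38,46] -> hit [115/3,41] leaf, test {P2@t=115/3, P3(miss)}
      N5 x:[40,41] y:[41,42] z:[74,79] -> miss, prune

Visited [0, 11, 12, 9, 14, 3, 5]. Tests: 7 box, 1 leaf. Nearest: P2.

== RESULT ==
7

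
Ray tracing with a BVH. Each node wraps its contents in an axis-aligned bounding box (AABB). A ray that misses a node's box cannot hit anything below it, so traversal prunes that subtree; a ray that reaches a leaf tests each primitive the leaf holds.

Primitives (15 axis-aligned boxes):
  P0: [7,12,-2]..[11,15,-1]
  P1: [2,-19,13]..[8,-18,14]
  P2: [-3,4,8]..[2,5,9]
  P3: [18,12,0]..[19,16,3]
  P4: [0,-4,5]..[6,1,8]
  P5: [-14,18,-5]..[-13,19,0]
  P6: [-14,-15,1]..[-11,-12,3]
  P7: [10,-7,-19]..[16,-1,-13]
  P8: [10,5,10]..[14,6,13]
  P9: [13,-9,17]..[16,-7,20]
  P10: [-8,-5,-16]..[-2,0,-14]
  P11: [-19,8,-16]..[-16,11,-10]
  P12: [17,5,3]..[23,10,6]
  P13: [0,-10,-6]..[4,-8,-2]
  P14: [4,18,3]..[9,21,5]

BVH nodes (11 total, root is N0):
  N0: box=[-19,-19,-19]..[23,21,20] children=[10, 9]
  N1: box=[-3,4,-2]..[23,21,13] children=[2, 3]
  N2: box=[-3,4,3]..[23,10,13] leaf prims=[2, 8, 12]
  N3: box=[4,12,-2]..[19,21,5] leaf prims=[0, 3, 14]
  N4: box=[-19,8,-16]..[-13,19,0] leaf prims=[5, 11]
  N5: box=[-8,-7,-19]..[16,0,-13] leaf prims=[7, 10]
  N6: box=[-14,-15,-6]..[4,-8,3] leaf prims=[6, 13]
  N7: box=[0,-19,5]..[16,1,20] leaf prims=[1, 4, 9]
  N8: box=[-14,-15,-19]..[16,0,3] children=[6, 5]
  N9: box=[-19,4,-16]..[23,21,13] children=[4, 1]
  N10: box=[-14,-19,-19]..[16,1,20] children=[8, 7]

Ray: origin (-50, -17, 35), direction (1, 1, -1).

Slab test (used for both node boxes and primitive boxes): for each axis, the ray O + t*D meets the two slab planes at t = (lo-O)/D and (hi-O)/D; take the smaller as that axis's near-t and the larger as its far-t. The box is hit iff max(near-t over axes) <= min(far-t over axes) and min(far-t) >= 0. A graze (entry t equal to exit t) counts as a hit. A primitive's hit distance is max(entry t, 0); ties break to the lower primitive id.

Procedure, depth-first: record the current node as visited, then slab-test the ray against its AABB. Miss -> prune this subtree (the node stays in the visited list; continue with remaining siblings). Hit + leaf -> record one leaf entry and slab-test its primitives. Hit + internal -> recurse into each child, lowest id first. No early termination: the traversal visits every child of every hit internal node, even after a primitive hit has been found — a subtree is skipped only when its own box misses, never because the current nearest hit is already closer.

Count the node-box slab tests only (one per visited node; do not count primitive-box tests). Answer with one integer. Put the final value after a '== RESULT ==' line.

Walk:
N0 x:[31,73] y:[-2,38] z:[15,54] -> hit [31,38], descend [9, 10]
  N9 x:[31,73] y:[21,38] z:[22,51] -> hit [31,38], descend [1, 4]
    N1 x:[47,73] y:[21,38] z:[22,37] -> miss, prune
    N4 x:[31,37] y:[25,36] z:[35,51] -> hit [35,36] leaf, test {P5@t=36, P11(miss)}
  N10 x:[36,66] y:[-2,18] z:[15,54] -> miss, prune

Summary -> nodes [0, 9, 1, 4, 10]; box-tests=5; leaf-entries=1; first=P5

== RESULT ==
5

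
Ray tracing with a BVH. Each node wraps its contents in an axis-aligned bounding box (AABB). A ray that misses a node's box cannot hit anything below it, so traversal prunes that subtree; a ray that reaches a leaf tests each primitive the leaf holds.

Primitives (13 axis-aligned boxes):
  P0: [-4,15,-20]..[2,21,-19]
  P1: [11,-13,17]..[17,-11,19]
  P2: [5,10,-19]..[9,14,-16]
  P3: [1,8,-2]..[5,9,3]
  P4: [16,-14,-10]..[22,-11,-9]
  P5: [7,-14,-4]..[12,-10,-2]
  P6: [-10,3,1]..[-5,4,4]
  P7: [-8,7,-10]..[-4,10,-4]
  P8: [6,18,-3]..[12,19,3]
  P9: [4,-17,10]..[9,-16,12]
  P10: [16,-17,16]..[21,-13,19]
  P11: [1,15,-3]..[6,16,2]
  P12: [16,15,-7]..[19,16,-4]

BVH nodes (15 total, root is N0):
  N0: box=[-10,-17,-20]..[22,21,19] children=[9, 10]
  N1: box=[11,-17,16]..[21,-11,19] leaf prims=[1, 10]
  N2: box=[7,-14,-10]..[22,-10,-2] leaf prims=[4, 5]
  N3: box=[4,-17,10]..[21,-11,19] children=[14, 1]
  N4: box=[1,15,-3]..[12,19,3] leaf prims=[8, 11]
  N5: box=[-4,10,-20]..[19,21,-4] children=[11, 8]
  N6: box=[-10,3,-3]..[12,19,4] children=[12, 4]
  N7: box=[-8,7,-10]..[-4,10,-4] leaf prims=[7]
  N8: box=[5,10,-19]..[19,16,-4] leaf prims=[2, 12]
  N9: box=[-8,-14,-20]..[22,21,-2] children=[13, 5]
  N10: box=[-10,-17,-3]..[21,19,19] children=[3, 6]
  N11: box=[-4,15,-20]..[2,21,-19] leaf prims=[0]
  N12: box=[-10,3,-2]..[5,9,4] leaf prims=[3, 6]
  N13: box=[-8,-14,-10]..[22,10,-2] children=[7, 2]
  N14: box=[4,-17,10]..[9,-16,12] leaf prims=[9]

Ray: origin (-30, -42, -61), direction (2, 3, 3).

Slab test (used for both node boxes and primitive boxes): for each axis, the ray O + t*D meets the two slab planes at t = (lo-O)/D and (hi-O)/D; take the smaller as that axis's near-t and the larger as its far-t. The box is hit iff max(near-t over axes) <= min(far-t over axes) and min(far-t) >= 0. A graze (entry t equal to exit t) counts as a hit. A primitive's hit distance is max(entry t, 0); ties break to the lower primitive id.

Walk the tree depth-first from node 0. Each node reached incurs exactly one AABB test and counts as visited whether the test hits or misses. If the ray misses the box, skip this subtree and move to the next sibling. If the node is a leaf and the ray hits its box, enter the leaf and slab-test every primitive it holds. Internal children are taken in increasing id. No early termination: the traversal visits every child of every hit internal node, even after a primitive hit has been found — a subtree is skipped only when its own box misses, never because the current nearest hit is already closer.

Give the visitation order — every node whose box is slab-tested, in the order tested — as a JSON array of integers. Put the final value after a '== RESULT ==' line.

Traverse from the root:
N0 x:[10,26] y:[25/3,21] z:[41/3,80/3] -> hit [41/3,21], descend [9, 10]
  N9 x:[11,26] y:[28/3,21] z:[41/3,59/3] -> hit [41/3,59/3], descend [5, 13]
    N5 x:[13,49/2] y:[52/3,21] z:[41/3,19] -> hit [52/3,19], descend [8, 11]
      N8 x:[35/2,49/2] y:[52/3,58/3] z:[14,19] -> hit [35/2,19] leaf, test {P2(miss), P12(miss)}
      N11 x:[13,16] y:[19,21] z:[41/3,14] -> miss, prune
    N13 x:[11,26] y:[28/3,52/3] z:[17,59/3] -> hit [17,52/3], descend [2, 7]
      N2 x:[37/2,26] y:[28/3,32/3] z:[17,59/3] -> miss, prune
      N7 x:[11,13] y:[49/3,52/3] z:[17,19] -> miss, prune
  N10 x:[10,51/2] y:[25/3,61/3] z:[58/3,80/3] -> hit [58/3,61/3], descend [3, 6]
    N3 x:[17,51/2] y:[25/3,31/3] z:[71/3,80/3] -> miss, prune
    N6 x:[10,21] y:[15,61/3] z:[58/3,65/3] -> hit [58/3,61/3], descend [4, 12]
      N4 x:[31/2,21] y:[19,61/3] z:[58/3,64/3] -> hit [58/3,61/3] leaf, test {P8@t=20, P11(miss)}
      N12 x:[10,35/2] y:[15,17] z:[59/3,65/3] -> miss, prune

order=[0, 9, 5, 8, 11, 13, 2, 7, 10, 3, 6, 4, 12]  |boxes|=13  |leaves|=2  hit=P8

== RESULT ==
[0, 9, 5, 8, 11, 13, 2, 7, 10, 3, 6, 4, 12]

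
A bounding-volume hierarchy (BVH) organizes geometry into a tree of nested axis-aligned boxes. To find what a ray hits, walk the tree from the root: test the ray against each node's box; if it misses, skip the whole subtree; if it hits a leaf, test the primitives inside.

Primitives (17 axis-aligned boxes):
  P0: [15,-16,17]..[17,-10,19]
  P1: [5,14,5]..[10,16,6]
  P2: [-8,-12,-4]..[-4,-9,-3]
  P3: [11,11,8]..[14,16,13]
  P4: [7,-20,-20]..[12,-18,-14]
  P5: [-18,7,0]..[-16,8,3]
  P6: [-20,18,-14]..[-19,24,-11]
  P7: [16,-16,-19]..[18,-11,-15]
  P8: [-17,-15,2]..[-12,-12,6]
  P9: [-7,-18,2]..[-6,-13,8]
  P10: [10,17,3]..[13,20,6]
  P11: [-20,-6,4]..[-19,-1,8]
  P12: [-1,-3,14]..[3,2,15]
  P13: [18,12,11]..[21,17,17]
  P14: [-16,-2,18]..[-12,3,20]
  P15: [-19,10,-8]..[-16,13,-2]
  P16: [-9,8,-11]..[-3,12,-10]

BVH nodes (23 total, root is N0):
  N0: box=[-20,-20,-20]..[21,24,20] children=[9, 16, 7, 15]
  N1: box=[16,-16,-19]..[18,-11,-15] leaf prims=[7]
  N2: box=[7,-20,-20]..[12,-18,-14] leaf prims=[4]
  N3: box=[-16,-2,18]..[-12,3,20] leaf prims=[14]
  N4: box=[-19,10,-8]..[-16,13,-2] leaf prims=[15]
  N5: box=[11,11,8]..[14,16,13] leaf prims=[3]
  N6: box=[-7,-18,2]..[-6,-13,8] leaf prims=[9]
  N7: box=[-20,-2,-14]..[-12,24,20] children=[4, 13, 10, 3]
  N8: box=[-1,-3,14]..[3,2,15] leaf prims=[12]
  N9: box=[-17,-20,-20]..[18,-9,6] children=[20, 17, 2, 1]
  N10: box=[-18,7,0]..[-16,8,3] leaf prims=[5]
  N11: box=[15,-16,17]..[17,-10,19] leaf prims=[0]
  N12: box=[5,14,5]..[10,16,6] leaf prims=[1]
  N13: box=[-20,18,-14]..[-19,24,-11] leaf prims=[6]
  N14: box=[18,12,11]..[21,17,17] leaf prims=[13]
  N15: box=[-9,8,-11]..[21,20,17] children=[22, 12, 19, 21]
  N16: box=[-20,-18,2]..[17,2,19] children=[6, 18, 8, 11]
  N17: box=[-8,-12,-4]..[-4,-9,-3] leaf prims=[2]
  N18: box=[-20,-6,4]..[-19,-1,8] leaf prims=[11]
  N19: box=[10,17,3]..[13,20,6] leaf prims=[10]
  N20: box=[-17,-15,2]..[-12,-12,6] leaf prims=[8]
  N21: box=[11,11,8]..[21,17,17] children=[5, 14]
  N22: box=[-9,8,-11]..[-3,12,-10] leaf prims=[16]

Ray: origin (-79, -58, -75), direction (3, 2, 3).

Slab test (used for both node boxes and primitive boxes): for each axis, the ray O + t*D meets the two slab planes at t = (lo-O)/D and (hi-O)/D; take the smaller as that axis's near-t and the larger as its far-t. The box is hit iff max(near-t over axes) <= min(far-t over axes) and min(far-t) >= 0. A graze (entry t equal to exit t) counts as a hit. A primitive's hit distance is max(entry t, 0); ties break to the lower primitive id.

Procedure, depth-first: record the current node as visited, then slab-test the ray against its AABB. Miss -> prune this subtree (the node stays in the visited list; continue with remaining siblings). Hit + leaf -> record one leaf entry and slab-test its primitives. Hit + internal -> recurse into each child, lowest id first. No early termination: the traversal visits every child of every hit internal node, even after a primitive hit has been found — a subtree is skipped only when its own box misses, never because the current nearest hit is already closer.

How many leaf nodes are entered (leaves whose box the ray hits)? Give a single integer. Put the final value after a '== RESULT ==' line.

Walk:
N0 x:[59/3,100/3] y:[19,41] z:[55/3,95/3] -> hit [59/3,95/3], descend [7, 9, 15, 16]
  N7 x:[59/3,67/3] y:[28,41] z:[61/3,95/3] -> miss, prune
  N9 x:[62/3,97/3] y:[19,49/2] z:[55/3,27] -> hit [62/3,49/2], descend [1, 2, 17, 20]
    N1 x:[95/3,97/3] y:[21,47/2] z:[56/3,20] -> miss, prune
    N2 x:[86/3,91/3] y:[19,20] z:[55/3,61/3] -> miss, prune
    N17 x:[71/3,25] y:[23,49/2] z:[71/3,24] -> hit [71/3,24] leaf, test {P2@t=71/3}
    N20 x:[62/3,67/3] y:[43/2,23] z:[77/3,27] -> miss, prune
  N15 x:[70/3,100/3] y:[33,39] z:[64/3,92/3] -> miss, prune
  N16 x:[59/3,32] y:[20,30] z:[77/3,94/3] -> hit [77/3,30], descend [6, 8, 11, 18]
    N6 x:[24,73/3] y:[20,45/2] z:[77/3,83/3] -> miss, prune
    N8 x:[26,82/3] y:[55/2,30] z:[89/3,30] -> miss, prune
    N11 x:[94/3,32] y:[21,24] z:[92/3,94/3] -> miss, prune
    N18 x:[59/3,20] y:[26,57/2] z:[79/3,83/3] -> miss, prune

Visited [0, 7, 9, 1, 2, 17, 20, 15, 16, 6, 8, 11, 18]. Tests: 13 box, 1 leaf. Nearest: P2.

== RESULT ==
1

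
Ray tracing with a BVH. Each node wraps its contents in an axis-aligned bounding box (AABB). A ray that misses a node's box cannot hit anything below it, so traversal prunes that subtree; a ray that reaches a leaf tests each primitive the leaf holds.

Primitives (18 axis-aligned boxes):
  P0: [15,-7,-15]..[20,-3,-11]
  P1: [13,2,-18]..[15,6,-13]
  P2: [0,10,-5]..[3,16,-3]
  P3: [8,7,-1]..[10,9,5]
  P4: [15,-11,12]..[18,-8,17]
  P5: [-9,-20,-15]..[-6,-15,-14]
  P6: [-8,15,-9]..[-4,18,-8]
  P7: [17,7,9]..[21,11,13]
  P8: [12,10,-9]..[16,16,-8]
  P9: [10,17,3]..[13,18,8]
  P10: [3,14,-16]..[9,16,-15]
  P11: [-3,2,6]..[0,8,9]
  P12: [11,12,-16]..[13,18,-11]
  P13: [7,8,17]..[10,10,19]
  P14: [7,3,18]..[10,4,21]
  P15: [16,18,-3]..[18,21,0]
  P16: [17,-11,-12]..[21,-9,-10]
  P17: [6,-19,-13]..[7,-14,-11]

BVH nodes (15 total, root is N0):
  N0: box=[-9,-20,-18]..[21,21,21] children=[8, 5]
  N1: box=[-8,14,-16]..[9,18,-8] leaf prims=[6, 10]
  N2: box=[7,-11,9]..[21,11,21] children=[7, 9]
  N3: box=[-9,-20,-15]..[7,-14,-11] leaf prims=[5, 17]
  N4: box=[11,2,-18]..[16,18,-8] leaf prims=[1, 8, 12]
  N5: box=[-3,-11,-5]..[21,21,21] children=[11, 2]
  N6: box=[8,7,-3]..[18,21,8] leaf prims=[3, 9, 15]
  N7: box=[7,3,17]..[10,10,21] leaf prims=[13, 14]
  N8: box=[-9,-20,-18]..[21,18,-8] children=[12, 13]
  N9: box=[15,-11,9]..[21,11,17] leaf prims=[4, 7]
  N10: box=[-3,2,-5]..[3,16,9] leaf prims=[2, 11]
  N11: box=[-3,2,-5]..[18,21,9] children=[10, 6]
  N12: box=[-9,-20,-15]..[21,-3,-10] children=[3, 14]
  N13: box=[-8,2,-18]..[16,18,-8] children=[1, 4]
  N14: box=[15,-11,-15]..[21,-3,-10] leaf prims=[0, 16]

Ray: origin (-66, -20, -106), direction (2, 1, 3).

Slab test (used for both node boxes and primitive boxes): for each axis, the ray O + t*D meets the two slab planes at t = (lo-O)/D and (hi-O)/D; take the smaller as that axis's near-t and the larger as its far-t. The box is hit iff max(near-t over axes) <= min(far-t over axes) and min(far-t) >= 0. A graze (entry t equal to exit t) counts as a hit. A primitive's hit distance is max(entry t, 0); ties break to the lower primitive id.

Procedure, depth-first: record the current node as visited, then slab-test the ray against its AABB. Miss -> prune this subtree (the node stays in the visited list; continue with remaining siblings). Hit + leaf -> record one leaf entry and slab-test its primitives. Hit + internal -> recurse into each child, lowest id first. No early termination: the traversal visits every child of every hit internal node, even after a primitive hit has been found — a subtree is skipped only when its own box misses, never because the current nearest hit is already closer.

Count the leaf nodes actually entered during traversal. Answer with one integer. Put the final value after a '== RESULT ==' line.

Traverse from the root:
N0 x:[57/2,87/2] y:[0,41] z:[88/3,127/3] -> hit [88/3,41], descend [5, 8]
  N5 x:[63/2,87/2] y:[9,41] z:[101/3,127/3] -> hit [101/3,41], descend [2, 11]
    N2 x:[73/2,87/2] y:[9,31] z:[115/3,127/3] -> miss, prune
    N11 x:[63/2,42] y:[22,41] z:[101/3,115/3] -> hit [101/3,115/3], descend [6, 10]
      N6 x:[37,42] y:[27,41] z:[103/3,38] -> hit [37,38] leaf, test {P3(miss), P9@t=38, P15(miss)}
      N10 x:[63/2,69/2] y:[22,36] z:[101/3,115/3] -> hit [101/3,69/2] leaf, test {P2@t=101/3, P11(miss)}
  N8 x:[57/2,87/2] y:[0,38] z:[88/3,98/3] -> hit [88/3,98/3], descend [12, 13]
    N12 x:[57/2,87/2] y:[0,17] z:[91/3,32] -> miss, prune
    N13 x:[29,41] y:[22,38] z:[88/3,98/3] -> hit [88/3,98/3], descend [1, 4]
      N1 x:[29,75/2] y:[34,38] z:[30,98/3] -> miss, prune
      N4 x:[77/2,41] y:[22,38] z:[88/3,98/3] -> miss, prune

11 AABB tests over nodes [0, 5, 2, 11, 6, 10, 8, 12, 13, 1, 4]; 2 leaves entered; closest P2.

== RESULT ==
2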